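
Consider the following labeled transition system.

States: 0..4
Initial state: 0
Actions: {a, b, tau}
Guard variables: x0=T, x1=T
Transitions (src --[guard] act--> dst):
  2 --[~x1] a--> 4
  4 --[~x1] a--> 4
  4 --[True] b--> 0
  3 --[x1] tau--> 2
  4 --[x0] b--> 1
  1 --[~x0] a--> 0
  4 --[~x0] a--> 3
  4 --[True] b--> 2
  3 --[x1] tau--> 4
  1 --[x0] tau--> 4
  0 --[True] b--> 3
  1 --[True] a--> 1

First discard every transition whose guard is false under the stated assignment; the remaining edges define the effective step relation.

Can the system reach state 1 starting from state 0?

8 transition(s) survive guard evaluation.
Layer 0: {0}
Layer 1: {3}  now seen {0,3}
Layer 2: {2,4}  now seen {0,2,3,4}
Layer 3: {1}  now seen {0,1,2,3,4}
R = {0,1,2,3,4}
witness 1: b·tau·b

Answer: REACHABLE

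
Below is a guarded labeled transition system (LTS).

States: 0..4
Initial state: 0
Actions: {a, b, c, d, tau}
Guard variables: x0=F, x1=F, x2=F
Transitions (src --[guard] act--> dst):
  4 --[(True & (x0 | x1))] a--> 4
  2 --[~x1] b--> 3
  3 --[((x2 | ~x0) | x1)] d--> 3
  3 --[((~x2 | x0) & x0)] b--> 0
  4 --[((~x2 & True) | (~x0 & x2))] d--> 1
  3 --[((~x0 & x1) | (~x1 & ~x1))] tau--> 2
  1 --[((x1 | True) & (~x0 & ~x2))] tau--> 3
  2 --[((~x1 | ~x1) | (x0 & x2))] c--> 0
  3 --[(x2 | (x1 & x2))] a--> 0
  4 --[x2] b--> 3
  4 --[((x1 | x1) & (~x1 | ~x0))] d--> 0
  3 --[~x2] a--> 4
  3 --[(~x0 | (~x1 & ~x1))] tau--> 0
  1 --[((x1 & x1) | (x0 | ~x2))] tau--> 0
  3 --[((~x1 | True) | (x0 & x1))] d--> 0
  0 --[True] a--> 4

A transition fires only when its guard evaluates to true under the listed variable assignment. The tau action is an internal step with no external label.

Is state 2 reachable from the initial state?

After dropping false guards: 11 live edges.
Layer 0: {0}
Layer 1: {4}  now seen {0,4}
Layer 2: {1}  now seen {0,1,4}
Layer 3: {3}  now seen {0,1,3,4}
Layer 4: {2}  now seen {0,1,2,3,4}
Reach set: {0,1,2,3,4}
witness 2: a·d·tau·tau

Answer: REACHABLE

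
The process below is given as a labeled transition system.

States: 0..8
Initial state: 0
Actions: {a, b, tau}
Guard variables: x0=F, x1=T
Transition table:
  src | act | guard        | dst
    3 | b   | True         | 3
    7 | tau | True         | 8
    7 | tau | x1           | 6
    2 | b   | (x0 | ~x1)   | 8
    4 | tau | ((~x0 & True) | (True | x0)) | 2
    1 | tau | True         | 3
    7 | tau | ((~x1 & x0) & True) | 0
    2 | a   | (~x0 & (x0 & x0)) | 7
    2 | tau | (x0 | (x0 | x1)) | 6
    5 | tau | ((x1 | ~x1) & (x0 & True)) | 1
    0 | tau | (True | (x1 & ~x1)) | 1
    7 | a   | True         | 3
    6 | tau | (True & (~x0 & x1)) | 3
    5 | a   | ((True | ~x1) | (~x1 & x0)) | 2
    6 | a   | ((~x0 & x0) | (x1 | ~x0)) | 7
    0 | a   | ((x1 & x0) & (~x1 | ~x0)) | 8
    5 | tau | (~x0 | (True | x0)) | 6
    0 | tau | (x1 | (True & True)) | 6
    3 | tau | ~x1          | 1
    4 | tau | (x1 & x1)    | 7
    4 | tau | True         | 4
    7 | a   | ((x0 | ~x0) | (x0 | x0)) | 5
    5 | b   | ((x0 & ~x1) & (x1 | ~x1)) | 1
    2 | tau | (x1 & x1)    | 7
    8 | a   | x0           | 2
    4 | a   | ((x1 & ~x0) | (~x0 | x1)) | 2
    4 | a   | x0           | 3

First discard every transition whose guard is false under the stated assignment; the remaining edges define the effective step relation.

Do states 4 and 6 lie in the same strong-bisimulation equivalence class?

Answer: NOT BISIMILAR

Trace:
Refine partition for ~:
  P[0] = {{0,1,2,3,4,5,6,7,8}}
  P[1] = {{0,1,2},{3},{4,5,6,7},{8}}
  P[2] = {{0},{1},{2},{3},{4},{5},{6},{7},{8}}
9 equivalence class(es) (converged in 3)
4∈{4}, 6∈{6}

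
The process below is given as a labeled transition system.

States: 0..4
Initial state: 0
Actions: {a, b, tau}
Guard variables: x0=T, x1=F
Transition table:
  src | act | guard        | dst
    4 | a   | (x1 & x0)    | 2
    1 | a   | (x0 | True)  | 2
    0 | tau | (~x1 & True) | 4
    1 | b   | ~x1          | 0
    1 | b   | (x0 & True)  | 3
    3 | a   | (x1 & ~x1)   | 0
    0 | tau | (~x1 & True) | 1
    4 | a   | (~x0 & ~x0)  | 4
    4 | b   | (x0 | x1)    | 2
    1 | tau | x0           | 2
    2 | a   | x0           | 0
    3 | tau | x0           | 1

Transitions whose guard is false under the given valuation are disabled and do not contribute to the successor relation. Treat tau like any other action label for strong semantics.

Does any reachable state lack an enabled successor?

R = {0,1,2,3,4}
  0: tau→1  tau→4  [2 out]
  1: a→2  b→0  b→3  tau→2  [4 out]
  2: a→0  [1 out]
  3: tau→1  [1 out]
  4: b→2  [1 out]

Answer: DEADLOCK-FREE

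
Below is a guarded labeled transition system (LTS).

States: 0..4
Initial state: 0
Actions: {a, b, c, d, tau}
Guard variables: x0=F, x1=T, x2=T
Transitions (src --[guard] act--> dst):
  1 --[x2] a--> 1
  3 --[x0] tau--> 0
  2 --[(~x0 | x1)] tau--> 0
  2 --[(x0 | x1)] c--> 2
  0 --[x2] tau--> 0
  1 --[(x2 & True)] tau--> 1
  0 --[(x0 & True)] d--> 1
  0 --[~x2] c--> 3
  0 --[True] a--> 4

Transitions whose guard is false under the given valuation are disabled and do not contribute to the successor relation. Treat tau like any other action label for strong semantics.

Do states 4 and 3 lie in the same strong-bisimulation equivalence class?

Answer: BISIMILAR

Trace:
Refine partition for ~:
  P[0] = {{0,1,2,3,4}}
  P[1] = {{0,1},{2},{3,4}}
  P[2] = {{0},{1},{2},{3,4}}
Fixed point at round 3; 4 class(es).
[4]={3,4}  [3]={3,4}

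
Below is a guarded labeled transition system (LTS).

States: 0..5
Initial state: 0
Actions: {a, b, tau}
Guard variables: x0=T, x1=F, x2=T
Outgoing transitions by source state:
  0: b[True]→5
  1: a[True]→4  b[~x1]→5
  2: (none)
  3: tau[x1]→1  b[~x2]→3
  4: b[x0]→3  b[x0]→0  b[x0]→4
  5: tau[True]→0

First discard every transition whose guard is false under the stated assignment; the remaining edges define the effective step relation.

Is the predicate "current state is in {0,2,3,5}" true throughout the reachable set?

Safe = {0,2,3,5}
R = {0,5}
  0: ✓
  5: ✓

Answer: INVARIANT HOLDS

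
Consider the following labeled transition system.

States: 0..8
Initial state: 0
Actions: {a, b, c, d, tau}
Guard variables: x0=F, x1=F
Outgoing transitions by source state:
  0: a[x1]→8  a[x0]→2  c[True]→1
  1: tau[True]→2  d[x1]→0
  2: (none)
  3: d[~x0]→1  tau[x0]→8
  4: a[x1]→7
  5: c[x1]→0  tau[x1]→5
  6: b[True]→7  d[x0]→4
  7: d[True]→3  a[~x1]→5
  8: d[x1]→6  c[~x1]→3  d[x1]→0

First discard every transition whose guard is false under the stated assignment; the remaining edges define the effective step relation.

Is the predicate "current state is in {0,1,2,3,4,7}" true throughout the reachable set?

Safe = {0,1,2,3,4,7}
Reach set: {0,1,2}
  0: ✓
  1: ✓
  2: ✓

Answer: INVARIANT HOLDS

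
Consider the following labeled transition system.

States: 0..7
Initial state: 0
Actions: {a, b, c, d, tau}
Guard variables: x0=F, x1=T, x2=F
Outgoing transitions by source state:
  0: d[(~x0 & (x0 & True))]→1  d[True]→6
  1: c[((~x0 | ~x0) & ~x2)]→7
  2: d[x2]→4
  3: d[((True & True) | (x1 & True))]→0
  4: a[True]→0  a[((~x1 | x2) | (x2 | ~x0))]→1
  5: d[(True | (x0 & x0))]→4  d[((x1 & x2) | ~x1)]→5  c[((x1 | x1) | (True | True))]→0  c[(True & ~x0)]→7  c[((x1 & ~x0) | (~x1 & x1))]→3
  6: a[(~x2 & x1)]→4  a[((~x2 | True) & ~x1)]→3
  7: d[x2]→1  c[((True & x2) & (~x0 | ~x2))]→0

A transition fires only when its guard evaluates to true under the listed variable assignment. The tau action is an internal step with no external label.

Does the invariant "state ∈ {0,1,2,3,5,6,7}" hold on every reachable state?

Safe = {0,1,2,3,5,6,7}
Reach set: {0,1,4,6,7}
  0: safe
  1: safe
  4: outside
  6: safe
  7: safe
reach 4 via d·a — violates

Answer: INVARIANT VIOLATED at state 4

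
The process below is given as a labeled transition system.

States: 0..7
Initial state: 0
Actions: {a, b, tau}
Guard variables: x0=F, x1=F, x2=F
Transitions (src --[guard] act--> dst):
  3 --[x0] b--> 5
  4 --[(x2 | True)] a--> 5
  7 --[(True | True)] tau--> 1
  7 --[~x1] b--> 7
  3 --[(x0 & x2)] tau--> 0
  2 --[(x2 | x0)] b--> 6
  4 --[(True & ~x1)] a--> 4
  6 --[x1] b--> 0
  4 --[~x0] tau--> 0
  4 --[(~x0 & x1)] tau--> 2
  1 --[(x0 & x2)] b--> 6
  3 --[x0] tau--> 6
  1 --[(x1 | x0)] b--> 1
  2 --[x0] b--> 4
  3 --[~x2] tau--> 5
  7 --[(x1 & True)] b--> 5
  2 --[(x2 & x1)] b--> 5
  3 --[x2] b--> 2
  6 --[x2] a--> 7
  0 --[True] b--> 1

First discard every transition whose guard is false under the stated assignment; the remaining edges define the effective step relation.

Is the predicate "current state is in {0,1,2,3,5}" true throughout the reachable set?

Inv-set: {0,1,2,3,5}
Reach set: {0,1}
  0: ok
  1: ok

Answer: INVARIANT HOLDS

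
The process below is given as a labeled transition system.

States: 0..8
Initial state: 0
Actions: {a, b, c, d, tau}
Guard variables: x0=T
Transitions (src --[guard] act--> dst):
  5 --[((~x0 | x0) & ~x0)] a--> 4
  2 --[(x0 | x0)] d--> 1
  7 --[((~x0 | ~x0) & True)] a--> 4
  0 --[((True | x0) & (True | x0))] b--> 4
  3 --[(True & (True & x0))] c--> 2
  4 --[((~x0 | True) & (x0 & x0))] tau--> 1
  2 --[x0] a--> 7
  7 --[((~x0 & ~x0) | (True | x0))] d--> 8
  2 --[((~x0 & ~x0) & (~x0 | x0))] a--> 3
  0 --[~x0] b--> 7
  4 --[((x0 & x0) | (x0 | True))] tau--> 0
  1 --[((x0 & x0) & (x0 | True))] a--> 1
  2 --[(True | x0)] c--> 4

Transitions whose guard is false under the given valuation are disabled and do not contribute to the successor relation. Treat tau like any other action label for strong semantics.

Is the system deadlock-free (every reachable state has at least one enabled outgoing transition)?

Answer: DEADLOCK-FREE

Analysis:
Reachable = {0,1,4}
  0: b→4  [1 out]
  1: a→1  [1 out]
  4: tau→0  tau→1  [2 out]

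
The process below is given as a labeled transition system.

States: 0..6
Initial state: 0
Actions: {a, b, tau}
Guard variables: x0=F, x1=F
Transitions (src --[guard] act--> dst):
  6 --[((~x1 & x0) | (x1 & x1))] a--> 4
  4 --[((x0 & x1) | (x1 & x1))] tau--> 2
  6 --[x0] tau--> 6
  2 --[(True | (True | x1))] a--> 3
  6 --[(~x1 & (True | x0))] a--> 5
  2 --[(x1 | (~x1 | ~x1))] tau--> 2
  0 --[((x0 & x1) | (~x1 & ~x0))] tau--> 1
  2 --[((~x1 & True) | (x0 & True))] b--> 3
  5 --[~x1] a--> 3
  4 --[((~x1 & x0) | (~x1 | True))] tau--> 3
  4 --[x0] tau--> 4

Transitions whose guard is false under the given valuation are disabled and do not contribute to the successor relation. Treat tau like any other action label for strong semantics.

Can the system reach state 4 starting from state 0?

Guard filter leaves 7 enabled edge(s).
Layer 0: {0}
Layer 1: {1}  now seen {0,1}
Reach set: {0,1}

Answer: UNREACHABLE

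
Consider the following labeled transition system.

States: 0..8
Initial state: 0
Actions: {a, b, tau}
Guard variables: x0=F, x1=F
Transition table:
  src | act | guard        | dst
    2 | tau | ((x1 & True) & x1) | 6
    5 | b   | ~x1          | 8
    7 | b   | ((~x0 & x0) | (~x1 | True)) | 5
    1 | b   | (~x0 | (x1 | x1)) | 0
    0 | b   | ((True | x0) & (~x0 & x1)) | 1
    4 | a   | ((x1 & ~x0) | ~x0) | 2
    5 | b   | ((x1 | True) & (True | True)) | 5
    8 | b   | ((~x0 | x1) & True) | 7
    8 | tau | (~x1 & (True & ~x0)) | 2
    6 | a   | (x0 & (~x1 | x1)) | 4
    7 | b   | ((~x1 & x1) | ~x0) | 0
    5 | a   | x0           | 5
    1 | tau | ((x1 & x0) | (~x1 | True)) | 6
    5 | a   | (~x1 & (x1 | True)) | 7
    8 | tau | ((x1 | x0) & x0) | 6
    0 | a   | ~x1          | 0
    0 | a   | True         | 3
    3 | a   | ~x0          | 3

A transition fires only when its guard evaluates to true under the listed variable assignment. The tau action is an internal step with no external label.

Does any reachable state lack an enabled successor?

Answer: DEADLOCK-FREE

Analysis:
Reach set: {0,3}
  0: a→0  a→3  [2 out]
  3: a→3  [1 out]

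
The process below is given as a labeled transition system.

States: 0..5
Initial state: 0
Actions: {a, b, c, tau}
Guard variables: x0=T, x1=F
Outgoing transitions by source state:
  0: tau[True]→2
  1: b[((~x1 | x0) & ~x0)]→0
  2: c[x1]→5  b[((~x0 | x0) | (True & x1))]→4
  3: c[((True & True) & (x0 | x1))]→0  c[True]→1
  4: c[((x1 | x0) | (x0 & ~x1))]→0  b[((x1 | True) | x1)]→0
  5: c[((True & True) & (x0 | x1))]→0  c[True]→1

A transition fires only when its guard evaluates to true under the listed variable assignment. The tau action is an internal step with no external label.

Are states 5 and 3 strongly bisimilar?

Compute ~ classes (split until stable):
  round 0: {{0,1,2,3,4,5}}
  round 1: {{0},{1},{2},{3,5},{4}}
stable after 2 split(s): 5 block(s)
[5]={3,5}  [3]={3,5}

Answer: BISIMILAR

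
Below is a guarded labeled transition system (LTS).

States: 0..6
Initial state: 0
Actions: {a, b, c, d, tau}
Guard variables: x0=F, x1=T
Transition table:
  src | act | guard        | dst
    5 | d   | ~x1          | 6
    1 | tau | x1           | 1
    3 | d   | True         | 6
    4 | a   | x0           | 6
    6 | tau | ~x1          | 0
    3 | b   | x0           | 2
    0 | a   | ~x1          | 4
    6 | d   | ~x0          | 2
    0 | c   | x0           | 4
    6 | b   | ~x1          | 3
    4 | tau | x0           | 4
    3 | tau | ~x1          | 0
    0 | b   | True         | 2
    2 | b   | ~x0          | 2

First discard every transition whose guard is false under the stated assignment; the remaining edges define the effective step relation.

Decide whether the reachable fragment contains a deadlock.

Answer: DEADLOCK-FREE

Analysis:
Reachable = {0,2}
  0: b→2  [1 exit(s)]
  2: b→2  [1 exit(s)]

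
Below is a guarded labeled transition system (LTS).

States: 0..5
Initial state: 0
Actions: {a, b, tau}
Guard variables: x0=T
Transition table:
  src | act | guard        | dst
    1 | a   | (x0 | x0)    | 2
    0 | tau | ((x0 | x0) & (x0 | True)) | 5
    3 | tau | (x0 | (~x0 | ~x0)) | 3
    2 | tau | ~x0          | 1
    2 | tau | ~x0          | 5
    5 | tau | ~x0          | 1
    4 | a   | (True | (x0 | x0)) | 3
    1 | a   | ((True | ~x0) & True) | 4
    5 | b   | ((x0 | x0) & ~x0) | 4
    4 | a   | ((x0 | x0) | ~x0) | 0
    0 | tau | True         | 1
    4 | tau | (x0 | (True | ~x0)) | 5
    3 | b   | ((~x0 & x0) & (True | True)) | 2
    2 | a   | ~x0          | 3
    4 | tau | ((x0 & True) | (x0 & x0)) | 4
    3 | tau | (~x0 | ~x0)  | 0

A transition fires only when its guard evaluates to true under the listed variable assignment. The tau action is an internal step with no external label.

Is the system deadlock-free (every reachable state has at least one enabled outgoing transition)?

R = {0,1,2,3,4,5}
  0: tau→1  tau→5  [deg 2]
  1: a→2  a→4  [deg 2]
  2: ∅  [STUCK]
  3: tau→3  [deg 1]
  4: a→0  a→3  tau→4  tau→5  [deg 4]
  5: ∅  [STUCK]
Path to 2: tau·a

Answer: DEADLOCK at state 2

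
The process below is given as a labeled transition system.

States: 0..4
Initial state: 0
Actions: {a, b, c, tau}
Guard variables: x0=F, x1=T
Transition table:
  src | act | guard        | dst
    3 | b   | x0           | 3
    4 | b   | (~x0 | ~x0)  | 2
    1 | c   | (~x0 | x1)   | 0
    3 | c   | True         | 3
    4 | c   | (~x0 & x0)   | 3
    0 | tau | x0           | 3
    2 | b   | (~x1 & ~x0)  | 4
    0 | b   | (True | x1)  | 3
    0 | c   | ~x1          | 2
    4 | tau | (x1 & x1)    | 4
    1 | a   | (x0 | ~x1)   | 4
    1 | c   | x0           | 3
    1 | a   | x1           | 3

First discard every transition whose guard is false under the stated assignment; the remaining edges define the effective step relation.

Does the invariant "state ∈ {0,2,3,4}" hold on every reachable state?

Allowed set {0,2,3,4}
Reach set: {0,3}
  0: ok
  3: ok

Answer: INVARIANT HOLDS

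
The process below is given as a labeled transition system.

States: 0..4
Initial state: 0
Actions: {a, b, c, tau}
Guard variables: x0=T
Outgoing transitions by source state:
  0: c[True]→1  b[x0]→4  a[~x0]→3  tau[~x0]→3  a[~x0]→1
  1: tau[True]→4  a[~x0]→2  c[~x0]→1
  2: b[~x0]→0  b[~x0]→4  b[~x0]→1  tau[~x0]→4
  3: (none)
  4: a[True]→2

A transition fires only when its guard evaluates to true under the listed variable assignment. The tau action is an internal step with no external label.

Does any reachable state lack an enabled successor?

Reachable = {0,1,2,4}
  0: b→4  c→1  [2 out]
  1: tau→4  [1 out]
  2: ∅  [deadlock]
  4: a→2  [1 out]
witness 2: b·a

Answer: DEADLOCK at state 2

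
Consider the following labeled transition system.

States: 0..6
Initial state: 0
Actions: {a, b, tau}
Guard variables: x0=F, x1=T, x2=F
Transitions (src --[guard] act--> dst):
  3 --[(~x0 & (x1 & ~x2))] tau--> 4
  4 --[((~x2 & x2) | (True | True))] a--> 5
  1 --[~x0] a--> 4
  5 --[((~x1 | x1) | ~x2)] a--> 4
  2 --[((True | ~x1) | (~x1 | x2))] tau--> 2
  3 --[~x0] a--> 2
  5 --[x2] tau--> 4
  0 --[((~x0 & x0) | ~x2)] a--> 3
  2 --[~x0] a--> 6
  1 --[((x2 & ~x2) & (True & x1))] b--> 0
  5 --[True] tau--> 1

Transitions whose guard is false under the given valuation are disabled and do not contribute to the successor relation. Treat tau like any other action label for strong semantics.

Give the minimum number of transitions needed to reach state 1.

BFS to 1:
  depth 0: {0}
  depth 1: {3}
  depth 2: {2,4}
  depth 3: {5,6}
  depth 4: {1}
depth(1)=4, e.g. a·tau·a·tau

Answer: 4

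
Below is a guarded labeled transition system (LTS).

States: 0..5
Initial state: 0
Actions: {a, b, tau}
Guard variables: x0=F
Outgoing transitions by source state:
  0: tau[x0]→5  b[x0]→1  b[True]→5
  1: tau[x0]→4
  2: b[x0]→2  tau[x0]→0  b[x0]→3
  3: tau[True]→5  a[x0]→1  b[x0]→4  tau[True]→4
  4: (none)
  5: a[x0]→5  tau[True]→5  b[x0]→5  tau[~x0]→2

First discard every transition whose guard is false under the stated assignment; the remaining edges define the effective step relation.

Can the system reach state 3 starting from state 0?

Answer: UNREACHABLE

Analysis:
Guard filter leaves 5 enabled edge(s).
L0 = {0}
L1 = {5}  now seen {0,5}
L2 = {2}  now seen {0,2,5}
R = {0,2,5}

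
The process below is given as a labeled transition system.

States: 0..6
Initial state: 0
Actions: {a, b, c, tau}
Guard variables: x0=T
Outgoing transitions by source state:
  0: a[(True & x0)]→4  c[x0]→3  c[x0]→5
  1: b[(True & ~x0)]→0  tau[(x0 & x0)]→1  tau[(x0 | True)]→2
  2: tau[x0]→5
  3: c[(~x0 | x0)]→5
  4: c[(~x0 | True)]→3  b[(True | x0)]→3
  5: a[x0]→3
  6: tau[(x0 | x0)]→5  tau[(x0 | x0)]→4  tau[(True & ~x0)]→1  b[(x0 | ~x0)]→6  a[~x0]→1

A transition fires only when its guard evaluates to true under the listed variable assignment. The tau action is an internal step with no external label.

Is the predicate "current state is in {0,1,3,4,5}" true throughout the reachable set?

Inv-set: {0,1,3,4,5}
R = {0,3,4,5}
  0: ✓
  3: ✓
  4: ✓
  5: ✓

Answer: INVARIANT HOLDS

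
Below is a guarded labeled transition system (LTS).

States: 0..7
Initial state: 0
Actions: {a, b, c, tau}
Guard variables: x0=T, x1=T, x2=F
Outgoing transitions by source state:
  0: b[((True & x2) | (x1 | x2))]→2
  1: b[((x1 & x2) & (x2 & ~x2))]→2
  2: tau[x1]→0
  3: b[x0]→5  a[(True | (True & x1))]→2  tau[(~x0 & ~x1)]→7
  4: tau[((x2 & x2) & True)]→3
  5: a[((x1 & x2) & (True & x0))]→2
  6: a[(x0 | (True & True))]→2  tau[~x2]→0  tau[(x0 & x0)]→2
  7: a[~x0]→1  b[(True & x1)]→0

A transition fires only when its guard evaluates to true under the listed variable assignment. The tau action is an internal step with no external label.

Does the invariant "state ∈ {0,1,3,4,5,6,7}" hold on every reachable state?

Safe = {0,1,3,4,5,6,7}
Reachable = {0,2}
  0: ✓
  2: VIOLATES
counterexample path to 2: b

Answer: INVARIANT VIOLATED at state 2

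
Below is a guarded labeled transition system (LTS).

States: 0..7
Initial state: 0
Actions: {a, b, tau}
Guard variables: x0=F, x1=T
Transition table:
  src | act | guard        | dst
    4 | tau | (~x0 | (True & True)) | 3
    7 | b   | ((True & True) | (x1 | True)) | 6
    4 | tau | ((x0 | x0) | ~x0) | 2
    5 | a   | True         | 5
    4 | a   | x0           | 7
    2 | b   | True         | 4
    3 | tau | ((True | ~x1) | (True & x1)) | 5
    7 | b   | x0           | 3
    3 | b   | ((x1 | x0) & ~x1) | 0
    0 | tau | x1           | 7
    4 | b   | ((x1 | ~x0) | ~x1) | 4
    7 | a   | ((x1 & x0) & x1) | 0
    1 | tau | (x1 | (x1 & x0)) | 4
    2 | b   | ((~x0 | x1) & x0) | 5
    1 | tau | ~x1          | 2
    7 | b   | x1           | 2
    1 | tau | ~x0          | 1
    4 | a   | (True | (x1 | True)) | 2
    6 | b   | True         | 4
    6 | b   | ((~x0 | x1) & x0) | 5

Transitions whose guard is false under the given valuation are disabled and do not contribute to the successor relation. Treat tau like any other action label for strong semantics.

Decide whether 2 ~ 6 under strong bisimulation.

Answer: BISIMILAR

Trace:
Refine partition for ~:
  π0 = {{0,1,2,3,4,5,6,7}}
  π1 = {{0,1,3},{2,6,7},{4},{5}}
  π2 = {{0},{1},{2,6},{3},{4},{5},{7}}
stable after 3 split(s): 7 block(s)
[2]={2,6}  [6]={2,6}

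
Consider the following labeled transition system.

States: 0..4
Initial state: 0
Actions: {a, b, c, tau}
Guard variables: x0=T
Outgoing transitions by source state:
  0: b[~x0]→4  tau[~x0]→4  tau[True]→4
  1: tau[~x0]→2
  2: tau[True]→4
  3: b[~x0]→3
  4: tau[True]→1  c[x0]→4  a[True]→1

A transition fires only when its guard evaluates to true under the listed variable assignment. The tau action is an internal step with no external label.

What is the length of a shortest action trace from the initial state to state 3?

Answer: UNREACHABLE

Working:
Breadth-first toward 3:
  depth 0: {0}
  depth 1: {4}
  depth 2: {1}
3 never appears.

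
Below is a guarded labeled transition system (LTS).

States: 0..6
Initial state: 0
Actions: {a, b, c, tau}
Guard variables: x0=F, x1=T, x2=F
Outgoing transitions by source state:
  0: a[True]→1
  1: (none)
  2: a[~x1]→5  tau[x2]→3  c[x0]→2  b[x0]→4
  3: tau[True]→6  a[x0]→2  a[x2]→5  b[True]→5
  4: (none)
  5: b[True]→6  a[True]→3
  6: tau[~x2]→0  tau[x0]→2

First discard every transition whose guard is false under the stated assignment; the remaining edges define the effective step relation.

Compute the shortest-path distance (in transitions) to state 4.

BFS to 4:
  depth 0: {0}
  depth 1: {1}
4 never appears.

Answer: UNREACHABLE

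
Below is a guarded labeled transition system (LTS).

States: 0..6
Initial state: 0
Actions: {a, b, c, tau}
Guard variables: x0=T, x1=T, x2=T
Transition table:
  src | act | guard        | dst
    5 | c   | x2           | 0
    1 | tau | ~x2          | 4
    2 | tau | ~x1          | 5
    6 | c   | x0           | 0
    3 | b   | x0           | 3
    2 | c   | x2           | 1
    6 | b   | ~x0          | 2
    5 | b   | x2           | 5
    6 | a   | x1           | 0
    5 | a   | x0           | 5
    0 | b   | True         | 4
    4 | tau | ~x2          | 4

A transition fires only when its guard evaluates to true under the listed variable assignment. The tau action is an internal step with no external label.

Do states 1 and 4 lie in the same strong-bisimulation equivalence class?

Refine partition for ~:
  P[0] = {{0,1,2,3,4,5,6}}
  P[1] = {{0,3},{1,4},{2},{5},{6}}
  P[2] = {{0},{1,4},{2},{3},{5},{6}}
6 equivalence class(es) (converged in 3)
1∈{1,4}, 4∈{1,4}

Answer: BISIMILAR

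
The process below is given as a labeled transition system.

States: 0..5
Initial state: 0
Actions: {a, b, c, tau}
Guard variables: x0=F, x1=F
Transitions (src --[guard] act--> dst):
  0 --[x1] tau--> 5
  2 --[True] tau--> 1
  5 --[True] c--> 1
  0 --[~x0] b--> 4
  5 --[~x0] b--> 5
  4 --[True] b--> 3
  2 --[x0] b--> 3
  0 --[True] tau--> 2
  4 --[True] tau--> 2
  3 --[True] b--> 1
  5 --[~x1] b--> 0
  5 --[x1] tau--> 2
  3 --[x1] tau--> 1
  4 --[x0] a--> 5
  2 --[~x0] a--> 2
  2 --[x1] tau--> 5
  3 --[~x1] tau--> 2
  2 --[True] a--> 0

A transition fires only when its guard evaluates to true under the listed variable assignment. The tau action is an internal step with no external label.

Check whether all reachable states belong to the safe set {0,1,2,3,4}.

Answer: INVARIANT HOLDS

Analysis:
Safe = {0,1,2,3,4}
Reachable = {0,1,2,3,4}
  0: safe
  1: safe
  2: safe
  3: safe
  4: safe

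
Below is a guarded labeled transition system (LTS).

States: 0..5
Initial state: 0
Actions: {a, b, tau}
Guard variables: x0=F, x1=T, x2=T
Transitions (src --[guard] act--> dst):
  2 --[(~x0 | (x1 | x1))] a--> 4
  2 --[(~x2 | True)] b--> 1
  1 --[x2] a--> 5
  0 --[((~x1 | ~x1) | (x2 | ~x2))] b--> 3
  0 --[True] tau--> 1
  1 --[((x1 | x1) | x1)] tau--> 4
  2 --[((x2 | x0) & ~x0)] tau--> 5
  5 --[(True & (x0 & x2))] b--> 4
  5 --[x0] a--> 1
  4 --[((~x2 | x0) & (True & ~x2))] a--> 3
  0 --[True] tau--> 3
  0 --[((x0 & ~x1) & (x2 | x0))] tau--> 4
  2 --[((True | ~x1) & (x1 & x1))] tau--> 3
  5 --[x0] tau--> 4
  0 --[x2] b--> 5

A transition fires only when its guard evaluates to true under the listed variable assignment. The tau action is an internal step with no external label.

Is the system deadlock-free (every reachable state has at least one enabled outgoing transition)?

Reachable = {0,1,3,4,5}
  0: b→3  b→5  tau→1  tau→3  [4 exit(s)]
  1: a→5  tau→4  [2 exit(s)]
  3: ∅  [STUCK]
  4: ∅  [STUCK]
  5: ∅  [STUCK]
witness 3: b

Answer: DEADLOCK at state 3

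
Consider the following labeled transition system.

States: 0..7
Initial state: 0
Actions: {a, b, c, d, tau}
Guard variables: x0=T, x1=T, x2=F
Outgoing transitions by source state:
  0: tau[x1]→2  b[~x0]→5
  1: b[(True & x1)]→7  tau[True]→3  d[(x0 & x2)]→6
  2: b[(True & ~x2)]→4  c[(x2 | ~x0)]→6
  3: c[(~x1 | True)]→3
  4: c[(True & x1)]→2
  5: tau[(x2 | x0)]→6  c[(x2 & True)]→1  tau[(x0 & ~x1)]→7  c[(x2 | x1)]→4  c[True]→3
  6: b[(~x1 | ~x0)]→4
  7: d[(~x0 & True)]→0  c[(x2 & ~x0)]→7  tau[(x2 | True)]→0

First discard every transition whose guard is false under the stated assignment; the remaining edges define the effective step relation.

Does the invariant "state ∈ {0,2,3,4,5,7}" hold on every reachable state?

Answer: INVARIANT HOLDS

Working:
Inv-set: {0,2,3,4,5,7}
R = {0,2,4}
  0: ✓
  2: ✓
  4: ✓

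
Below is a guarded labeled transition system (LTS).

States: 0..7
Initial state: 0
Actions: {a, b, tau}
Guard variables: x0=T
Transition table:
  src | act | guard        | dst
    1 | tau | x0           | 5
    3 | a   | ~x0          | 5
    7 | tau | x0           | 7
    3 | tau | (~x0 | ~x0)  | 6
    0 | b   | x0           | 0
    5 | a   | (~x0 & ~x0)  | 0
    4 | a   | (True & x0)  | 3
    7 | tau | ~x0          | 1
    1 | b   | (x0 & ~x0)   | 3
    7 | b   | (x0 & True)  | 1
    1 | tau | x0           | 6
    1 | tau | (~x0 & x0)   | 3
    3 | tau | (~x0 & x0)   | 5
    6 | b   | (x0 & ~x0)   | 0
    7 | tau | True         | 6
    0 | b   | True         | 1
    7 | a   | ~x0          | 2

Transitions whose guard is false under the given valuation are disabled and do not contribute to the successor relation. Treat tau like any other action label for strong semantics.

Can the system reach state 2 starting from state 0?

Answer: UNREACHABLE

Analysis:
After dropping false guards: 8 live edges.
L0 = {0}
L1 = {1}  total {0,1}
L2 = {5,6}  total {0,1,5,6}
Reachable = {0,1,5,6}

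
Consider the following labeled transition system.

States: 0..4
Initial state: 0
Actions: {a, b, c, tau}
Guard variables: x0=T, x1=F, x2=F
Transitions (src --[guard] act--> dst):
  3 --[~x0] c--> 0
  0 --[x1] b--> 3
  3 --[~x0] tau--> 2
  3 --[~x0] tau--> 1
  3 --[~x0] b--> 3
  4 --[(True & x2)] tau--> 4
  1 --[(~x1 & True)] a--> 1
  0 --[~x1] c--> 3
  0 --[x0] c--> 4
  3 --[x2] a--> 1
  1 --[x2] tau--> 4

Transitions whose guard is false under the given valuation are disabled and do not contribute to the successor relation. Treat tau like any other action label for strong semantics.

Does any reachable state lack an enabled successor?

Reach set: {0,3,4}
  0: c→3  c→4  [deg 2]
  3: ∅  [STUCK]
  4: ∅  [STUCK]
witness 3: c

Answer: DEADLOCK at state 3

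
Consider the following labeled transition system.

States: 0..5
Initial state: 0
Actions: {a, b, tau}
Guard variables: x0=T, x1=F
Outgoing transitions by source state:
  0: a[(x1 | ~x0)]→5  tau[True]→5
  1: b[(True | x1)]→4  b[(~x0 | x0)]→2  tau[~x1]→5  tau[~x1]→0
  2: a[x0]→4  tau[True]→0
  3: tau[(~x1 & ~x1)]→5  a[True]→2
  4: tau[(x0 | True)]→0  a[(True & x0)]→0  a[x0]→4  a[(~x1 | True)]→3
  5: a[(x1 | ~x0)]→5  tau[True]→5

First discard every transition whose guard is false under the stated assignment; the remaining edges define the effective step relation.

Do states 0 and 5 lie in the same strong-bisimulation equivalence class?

Refine partition for ~:
  P[0] = {{0,1,2,3,4,5}}
  P[1] = {{0,5},{1},{2,3,4}}
  P[2] = {{0,5},{1},{2,3},{4}}
  P[3] = {{0,5},{1},{2},{3},{4}}
5 equivalence class(es) (converged in 4)
0∈{0,5}, 5∈{0,5}

Answer: BISIMILAR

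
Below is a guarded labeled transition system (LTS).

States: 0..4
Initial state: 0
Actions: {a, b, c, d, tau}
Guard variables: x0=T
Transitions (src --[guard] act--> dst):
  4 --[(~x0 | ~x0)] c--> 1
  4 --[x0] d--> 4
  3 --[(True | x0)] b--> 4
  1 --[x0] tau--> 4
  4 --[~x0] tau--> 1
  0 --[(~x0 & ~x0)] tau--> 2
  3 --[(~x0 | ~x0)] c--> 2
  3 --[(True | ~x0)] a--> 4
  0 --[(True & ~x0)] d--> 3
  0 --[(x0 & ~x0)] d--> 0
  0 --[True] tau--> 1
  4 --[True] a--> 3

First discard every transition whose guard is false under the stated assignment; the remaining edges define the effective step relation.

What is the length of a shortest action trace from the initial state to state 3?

Layered search for 3:
  Layer 0: {0}
  Layer 1: {1}
  Layer 2: {4}
  Layer 3: {3}
3 enters at depth 3; path tau·tau·a

Answer: 3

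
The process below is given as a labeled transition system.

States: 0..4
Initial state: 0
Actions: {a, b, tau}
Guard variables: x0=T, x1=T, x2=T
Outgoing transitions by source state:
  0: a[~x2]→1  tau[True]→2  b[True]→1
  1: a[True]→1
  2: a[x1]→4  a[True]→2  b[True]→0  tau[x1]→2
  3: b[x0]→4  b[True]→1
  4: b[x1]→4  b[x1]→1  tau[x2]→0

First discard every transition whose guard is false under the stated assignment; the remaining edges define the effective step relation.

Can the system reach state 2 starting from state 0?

Answer: REACHABLE

Working:
After dropping false guards: 12 live edges.
Layer 0: {0}
Layer 1: {1,2}  now seen {0,1,2}
Layer 2: {4}  now seen {0,1,2,4}
Reachable = {0,1,2,4}
trace reaching 2: tau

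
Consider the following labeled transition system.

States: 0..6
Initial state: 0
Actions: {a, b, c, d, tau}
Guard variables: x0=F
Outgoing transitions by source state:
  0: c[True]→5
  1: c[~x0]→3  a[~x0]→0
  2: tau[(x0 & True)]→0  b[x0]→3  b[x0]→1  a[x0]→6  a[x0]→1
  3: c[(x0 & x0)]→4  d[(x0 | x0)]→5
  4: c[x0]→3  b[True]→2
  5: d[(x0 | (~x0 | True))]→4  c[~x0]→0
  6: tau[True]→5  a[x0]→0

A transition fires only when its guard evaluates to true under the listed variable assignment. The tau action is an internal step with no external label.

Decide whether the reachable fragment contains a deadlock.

R = {0,2,4,5}
  0: c→5  [deg 1]
  2: ∅  [STUCK]
  4: b→2  [deg 1]
  5: c→0  d→4  [deg 2]
Path to 2: c·d·b

Answer: DEADLOCK at state 2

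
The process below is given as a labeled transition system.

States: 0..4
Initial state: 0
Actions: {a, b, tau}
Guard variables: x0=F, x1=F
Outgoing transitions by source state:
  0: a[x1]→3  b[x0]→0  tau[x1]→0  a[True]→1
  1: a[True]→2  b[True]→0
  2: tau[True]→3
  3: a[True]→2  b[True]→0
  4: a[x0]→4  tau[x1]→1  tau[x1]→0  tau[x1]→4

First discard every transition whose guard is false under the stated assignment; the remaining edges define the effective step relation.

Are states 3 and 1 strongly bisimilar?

Answer: BISIMILAR

Analysis:
Bisimulation quotient by refinement:
  π0 = {{0,1,2,3,4}}
  π1 = {{0},{1,3},{2},{4}}
Fixed point at round 2; 4 class(es).
class of 3: {1,3}; class of 1: {1,3}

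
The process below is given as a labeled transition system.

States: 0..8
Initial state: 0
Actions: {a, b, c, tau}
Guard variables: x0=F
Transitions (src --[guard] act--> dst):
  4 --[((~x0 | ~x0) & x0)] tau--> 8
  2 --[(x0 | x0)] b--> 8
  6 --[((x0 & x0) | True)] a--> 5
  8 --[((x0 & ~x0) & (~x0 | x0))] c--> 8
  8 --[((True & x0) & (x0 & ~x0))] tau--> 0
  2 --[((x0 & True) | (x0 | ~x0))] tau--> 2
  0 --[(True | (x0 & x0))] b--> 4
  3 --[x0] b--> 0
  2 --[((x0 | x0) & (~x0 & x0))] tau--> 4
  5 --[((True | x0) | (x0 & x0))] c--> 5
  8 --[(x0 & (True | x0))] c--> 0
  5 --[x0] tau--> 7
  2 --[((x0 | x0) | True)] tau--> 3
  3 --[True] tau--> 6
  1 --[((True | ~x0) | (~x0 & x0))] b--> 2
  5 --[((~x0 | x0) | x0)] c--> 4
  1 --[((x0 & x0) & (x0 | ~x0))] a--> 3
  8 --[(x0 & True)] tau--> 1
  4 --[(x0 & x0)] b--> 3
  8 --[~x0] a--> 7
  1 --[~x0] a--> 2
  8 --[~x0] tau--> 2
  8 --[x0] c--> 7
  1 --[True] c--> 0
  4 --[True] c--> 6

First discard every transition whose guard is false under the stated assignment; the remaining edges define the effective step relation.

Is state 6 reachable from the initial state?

Answer: REACHABLE

Trace:
After dropping false guards: 13 live edges.
L0 = {0}
L1 = {4}  now seen {0,4}
L2 = {6}  now seen {0,4,6}
L3 = {5}  now seen {0,4,5,6}
R = {0,4,5,6}
witness 6: b·c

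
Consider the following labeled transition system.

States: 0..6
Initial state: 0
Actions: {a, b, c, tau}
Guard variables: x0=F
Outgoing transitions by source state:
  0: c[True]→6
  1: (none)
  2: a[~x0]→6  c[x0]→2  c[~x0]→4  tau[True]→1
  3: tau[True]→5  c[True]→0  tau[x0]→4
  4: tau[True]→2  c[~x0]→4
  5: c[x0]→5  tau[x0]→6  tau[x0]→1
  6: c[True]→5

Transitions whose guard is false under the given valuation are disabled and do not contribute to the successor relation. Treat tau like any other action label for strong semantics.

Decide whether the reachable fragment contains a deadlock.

Answer: DEADLOCK at state 5

Analysis:
R = {0,5,6}
  0: c→6  [1 out]
  5: ∅  [no exit]
  6: c→5  [1 out]
witness 5: c·c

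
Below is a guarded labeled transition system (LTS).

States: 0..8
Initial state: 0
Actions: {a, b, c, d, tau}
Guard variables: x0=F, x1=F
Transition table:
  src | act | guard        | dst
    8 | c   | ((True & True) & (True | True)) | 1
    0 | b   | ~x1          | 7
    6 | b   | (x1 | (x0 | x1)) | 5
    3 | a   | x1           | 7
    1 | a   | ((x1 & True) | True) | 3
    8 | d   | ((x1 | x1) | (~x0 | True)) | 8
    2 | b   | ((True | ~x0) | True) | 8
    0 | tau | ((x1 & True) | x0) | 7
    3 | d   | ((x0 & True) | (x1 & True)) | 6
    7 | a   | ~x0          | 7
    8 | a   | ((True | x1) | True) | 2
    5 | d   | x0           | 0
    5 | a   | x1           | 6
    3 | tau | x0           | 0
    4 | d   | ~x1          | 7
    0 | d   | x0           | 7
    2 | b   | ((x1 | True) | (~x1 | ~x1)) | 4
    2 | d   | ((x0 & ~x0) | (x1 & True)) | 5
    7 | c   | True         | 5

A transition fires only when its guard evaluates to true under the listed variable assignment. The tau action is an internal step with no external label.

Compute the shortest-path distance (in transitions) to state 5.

Answer: 2

Working:
Breadth-first toward 5:
  depth 0: {0}
  depth 1: {7}
  depth 2: {5}
5 enters at depth 2; path b·c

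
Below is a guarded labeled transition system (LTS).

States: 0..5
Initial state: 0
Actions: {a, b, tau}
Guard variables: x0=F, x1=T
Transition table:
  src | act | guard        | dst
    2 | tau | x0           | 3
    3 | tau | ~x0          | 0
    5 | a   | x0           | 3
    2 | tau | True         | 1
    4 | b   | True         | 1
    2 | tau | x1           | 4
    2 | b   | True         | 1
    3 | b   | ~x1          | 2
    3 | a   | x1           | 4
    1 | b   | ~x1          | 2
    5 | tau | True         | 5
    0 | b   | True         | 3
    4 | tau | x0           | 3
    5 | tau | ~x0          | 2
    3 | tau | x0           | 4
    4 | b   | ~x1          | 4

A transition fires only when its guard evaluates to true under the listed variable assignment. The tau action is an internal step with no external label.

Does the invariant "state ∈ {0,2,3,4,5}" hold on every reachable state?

Safe = {0,2,3,4,5}
R = {0,1,3,4}
  0: ok
  1: outside
  3: ok
  4: ok
counterexample path to 1: b·a·b

Answer: INVARIANT VIOLATED at state 1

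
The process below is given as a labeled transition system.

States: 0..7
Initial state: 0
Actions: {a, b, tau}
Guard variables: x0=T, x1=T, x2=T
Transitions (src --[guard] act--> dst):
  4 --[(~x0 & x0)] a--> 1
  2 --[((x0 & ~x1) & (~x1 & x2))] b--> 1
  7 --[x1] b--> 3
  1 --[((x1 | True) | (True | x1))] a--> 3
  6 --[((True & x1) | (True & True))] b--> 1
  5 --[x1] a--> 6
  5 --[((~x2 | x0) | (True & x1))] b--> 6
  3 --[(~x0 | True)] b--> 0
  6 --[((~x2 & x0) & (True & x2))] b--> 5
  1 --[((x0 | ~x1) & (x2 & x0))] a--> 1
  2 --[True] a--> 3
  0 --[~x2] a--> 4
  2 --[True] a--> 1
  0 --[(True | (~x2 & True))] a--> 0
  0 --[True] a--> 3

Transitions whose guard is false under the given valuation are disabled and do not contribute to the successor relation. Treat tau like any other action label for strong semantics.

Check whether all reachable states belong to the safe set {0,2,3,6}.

Answer: INVARIANT HOLDS

Trace:
Safe = {0,2,3,6}
Reachable = {0,3}
  0: ✓
  3: ✓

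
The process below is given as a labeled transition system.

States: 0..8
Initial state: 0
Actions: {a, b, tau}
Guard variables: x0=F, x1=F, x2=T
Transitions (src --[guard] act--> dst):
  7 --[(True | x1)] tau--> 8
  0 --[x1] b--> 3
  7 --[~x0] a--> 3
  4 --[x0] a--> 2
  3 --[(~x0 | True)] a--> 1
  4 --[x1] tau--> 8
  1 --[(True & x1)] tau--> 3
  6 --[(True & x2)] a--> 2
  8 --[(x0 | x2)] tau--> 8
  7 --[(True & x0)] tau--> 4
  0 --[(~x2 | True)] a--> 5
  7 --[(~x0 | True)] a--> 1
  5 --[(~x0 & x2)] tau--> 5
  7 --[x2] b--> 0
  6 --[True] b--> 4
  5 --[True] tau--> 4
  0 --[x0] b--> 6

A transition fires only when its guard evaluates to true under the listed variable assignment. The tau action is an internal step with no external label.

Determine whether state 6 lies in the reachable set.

11 transition(s) survive guard evaluation.
Layer 0: {0}
Layer 1: {5}  now seen {0,5}
Layer 2: {4}  now seen {0,4,5}
R = {0,4,5}

Answer: UNREACHABLE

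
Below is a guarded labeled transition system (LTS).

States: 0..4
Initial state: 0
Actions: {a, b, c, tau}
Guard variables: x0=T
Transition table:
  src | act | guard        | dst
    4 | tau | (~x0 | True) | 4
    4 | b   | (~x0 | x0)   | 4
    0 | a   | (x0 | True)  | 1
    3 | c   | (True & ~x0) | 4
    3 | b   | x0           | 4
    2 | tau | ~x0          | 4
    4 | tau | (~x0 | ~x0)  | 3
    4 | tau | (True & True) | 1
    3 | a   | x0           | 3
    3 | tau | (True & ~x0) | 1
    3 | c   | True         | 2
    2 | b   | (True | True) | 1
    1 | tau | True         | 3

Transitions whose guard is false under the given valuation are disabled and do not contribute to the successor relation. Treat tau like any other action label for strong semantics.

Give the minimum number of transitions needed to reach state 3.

Answer: 2

Analysis:
Breadth-first toward 3:
  L0 = {0}
  L1 = {1}
  L2 = {3}
depth(3)=2, e.g. a·tau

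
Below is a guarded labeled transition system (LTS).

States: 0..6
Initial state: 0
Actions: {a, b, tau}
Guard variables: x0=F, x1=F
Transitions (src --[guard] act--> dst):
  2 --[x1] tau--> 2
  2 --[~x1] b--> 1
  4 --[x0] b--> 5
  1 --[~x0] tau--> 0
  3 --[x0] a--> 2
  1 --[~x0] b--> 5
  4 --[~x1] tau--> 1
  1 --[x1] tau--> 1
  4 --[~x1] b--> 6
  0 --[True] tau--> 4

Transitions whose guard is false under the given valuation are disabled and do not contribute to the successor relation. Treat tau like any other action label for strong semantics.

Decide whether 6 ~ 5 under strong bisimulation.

Refine partition for ~:
  round 0: {{0,1,2,3,4,5,6}}
  round 1: {{0},{1,4},{2},{3,5,6}}
  round 2: {{0},{1},{2},{3,5,6},{4}}
5 equivalence class(es) (converged in 3)
[6]={3,5,6}  [5]={3,5,6}

Answer: BISIMILAR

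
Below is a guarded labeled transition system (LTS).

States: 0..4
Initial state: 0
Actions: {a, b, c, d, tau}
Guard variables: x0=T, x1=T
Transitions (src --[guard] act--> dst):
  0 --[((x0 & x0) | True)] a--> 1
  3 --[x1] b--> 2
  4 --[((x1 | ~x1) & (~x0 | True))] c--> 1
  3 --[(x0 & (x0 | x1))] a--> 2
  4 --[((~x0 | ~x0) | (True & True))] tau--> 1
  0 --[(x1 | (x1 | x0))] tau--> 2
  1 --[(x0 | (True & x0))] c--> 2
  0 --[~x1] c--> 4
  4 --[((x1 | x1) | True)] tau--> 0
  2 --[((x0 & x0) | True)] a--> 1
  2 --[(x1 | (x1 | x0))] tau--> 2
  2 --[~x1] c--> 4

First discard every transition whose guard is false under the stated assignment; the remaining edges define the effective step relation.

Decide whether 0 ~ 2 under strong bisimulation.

Compute ~ classes (split until stable):
  round 0: {{0,1,2,3,4}}
  round 1: {{0,2},{1},{3},{4}}
4 equivalence class(es) (converged in 2)
class of 0: {0,2}; class of 2: {0,2}

Answer: BISIMILAR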